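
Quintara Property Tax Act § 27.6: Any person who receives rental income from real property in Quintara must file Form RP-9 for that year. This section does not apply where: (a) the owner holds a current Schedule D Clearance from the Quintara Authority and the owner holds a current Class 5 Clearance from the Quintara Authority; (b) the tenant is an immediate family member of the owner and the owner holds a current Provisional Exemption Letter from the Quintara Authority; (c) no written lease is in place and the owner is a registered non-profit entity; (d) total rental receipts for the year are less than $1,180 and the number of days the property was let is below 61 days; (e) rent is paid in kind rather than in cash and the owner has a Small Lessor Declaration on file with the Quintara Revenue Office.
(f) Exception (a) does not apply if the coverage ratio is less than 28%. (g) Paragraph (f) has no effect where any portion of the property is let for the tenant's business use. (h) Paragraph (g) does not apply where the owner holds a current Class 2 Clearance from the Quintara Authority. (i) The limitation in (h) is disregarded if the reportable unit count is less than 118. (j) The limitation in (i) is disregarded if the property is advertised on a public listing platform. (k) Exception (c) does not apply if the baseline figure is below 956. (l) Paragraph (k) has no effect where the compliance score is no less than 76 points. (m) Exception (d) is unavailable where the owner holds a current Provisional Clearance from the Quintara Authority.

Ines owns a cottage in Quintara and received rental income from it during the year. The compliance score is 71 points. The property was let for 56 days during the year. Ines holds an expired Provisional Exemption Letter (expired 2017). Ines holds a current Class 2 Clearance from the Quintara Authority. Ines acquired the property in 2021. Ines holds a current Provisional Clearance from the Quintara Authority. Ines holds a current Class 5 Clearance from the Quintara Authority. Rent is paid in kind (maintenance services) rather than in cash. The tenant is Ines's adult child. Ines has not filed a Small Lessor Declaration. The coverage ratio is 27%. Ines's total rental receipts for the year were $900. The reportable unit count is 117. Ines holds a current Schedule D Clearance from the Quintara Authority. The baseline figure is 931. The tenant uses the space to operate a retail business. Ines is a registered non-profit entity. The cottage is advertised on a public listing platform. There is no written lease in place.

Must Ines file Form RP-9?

Exception (a)'s conditions are all satisfied: a current Schedule D Clearance is held; a current Class 5 Clearance is held. However, paragraphs (f)–(j) must be considered: (f) operates against (a): the coverage ratio is 27%, less than the 28% limit. (g) is triggered (the space is let for business use), but yields to (h): (h) operates — a current Class 2 Clearance is held. (i) is triggered (the reportable unit count is 117, less than the 118 limit), but yields to (j): (j) operates against (i): the property is publicly advertised. So (a) is unavailable.
Exception (b) requires that the owner holds a current Provisional Exemption Letter from the Quintara Authority; but no current Provisional Exemption Letter is held, so (b) is unavailable.
Exception (c): there is no written lease; Ines is a registered non-profit — every condition holds. Turning to paragraphs (k)–(l): (k) applies — the baseline figure is 931, below the 956 limit. (l) is not engaged (the compliance score is 71 points, short of 76 points), so (k) stands. (c) is therefore removed.
Exception (d): total rental receipts for the year are $900, less than the $1,180 limit; the number of days the property was let is 56 days, below the 61 days limit — every condition holds. However, paragraph (m) must be considered: (m) is engaged — a current Provisional Clearance is held. So (d) is unavailable.
Exception (e) does not apply: no Small Lessor Declaration is on file.
Every exception is unavailable, so the rule governs.

Yes — Ines must file Form RP-9.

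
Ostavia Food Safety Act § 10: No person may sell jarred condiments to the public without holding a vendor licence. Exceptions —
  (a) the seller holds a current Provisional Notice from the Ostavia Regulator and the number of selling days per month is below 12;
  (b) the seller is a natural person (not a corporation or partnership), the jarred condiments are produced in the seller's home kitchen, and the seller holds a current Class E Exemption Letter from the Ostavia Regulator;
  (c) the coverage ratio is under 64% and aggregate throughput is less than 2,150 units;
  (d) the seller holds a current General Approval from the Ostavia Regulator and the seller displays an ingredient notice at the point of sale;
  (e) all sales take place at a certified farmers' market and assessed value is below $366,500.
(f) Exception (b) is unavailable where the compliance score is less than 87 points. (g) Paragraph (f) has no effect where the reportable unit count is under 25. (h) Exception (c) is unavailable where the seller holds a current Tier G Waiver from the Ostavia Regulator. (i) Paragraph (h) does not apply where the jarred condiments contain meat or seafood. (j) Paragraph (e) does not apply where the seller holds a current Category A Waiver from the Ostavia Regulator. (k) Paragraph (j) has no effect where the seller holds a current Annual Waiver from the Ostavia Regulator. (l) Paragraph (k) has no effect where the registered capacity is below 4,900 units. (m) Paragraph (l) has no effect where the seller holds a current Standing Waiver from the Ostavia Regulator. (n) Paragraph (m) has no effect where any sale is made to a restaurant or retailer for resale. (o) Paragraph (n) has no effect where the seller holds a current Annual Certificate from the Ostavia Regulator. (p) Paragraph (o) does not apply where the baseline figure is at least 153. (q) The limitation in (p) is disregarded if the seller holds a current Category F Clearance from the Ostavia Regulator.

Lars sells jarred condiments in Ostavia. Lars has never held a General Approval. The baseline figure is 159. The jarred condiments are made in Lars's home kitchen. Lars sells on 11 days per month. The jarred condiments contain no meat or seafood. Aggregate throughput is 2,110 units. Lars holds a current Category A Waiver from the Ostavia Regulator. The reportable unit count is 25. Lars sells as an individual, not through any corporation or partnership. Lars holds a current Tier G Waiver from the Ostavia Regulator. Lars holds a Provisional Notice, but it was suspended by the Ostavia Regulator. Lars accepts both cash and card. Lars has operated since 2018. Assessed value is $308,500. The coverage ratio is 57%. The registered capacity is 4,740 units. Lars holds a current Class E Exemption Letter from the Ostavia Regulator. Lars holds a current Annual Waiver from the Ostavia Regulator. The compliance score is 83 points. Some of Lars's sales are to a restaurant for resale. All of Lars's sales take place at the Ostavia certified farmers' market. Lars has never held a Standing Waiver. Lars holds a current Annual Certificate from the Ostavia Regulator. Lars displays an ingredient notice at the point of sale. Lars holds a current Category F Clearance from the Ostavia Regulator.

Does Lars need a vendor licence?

Exception (a) fails — there is no Provisional Notice in force.
All of (b)'s requirements are met (the seller is a natural person; the jarred condiments are home-kitchen produced; a current Class E Exemption Letter is held). But applying paragraphs (f)–(g): (f) is triggered — the compliance score is 83 points, less than the 87 points limit. (g) does not operate here (the reportable unit count is 25, not under 25), so (f) stands. (b) is therefore removed.
Exception (c): the coverage ratio is 57%, under the 64% limit; aggregate throughput is 2,110 units, less than the 2,150 units limit — every condition holds. But: (h) operates against (c): a current Tier G Waiver is held. (i) is not engaged (the jarred condiments contain no meat or seafood), so (h) stands. (c) is therefore removed.
Exception (d) does not apply: no current General Approval is held.
All of (e)'s requirements are met (all sales are at a certified farmers' market; assessed value is $308,500, below the $366,500 limit). Turning to paragraphs (j)–(q): (j) operates against (e): a current Category A Waiver is held. (k) would limit (j) — a current Annual Waiver is held — but (l) sets (k) aside: (l) is triggered — the registered capacity is 4,740 units, below the 4,900 units limit. (m), which would lift (l), is inapplicable — no current Standing Waiver is held. (e) is therefore removed.
Every exception is unavailable, so the rule governs.

Yes — Lars must hold a vendor licence.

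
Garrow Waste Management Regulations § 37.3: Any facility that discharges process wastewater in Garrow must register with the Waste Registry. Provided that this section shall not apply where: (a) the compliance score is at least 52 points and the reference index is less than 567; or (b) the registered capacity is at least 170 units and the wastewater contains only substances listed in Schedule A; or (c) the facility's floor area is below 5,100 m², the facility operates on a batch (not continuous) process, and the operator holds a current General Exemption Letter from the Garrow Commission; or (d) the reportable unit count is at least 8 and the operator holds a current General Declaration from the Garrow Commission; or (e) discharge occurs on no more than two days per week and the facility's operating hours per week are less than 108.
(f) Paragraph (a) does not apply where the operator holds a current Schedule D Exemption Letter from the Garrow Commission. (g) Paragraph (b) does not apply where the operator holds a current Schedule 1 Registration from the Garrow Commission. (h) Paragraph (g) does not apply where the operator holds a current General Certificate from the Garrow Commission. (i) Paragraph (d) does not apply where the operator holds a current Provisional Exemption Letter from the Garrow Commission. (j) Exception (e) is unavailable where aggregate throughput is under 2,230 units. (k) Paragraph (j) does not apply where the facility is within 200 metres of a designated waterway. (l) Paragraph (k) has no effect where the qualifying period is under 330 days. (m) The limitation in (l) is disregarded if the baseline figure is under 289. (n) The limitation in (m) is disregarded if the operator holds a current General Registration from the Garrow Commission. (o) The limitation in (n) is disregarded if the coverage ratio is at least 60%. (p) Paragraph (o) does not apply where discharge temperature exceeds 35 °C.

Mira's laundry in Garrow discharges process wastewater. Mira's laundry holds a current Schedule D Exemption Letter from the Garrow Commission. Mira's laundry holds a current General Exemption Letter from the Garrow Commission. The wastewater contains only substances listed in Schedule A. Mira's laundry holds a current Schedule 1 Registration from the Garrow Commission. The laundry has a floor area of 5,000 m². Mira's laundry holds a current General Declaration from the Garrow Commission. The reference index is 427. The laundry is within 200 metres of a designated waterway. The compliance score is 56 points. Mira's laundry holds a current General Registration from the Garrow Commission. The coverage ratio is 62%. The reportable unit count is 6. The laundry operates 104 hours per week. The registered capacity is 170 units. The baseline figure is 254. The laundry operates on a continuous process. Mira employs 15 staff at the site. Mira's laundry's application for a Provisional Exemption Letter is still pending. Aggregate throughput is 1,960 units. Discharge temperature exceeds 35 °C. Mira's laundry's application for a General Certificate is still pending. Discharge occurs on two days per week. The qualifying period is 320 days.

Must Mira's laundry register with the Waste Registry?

Yes — Mira's laundry must register with the Waste Registry.

Exception (a) is satisfied on its face — the compliance score is 56 points, meeting the 52 points threshold; the reference index is 427, less than the 567 limit. However, paragraph (f) must be considered: (f) operates against (a): a current Schedule D Exemption Letter is held. Exception (a) does not apply.
Exception (b) is satisfied on its face — the registered capacity is 170 units, meeting the 170 units threshold; the wastewater is Schedule-A-only. But: (g) operates against (b): a current Schedule 1 Registration is held. (h) is not triggered (the General Certificate is not current), so (g) stands. Exception (b) does not apply.
Exception (c) requires that the facility operates on a batch (not continuous) process; but the facility operates on a continuous process, so (c) is unavailable.
Exception (d) fails — the reportable unit count is 6, short of 8.
Exception (e) is satisfied on its face — discharge occurs on no more than two days per week; the facility's operating hours per week are 104, less than the 108 limit. But: (j) operates against (e): aggregate throughput is 1,960 units, under the 2,230 units limit. (k) would limit (j) — the laundry is within 200 m of a designated waterway — but (l) sets (k) aside: (l) operates against (k): the qualifying period is 320 days, under the 330 days limit. (m) would limit (l) — the baseline figure is 254, under the 289 limit — but (n) sets (m) aside: (n) operates against (m): a current General Registration is held. (o) applies (the coverage ratio is 62%, meeting the 60% threshold), but is set aside by (p): (p) operates — discharge temperature exceeds 35 °C. So (e) is unavailable.
No exception applies. The general rule governs.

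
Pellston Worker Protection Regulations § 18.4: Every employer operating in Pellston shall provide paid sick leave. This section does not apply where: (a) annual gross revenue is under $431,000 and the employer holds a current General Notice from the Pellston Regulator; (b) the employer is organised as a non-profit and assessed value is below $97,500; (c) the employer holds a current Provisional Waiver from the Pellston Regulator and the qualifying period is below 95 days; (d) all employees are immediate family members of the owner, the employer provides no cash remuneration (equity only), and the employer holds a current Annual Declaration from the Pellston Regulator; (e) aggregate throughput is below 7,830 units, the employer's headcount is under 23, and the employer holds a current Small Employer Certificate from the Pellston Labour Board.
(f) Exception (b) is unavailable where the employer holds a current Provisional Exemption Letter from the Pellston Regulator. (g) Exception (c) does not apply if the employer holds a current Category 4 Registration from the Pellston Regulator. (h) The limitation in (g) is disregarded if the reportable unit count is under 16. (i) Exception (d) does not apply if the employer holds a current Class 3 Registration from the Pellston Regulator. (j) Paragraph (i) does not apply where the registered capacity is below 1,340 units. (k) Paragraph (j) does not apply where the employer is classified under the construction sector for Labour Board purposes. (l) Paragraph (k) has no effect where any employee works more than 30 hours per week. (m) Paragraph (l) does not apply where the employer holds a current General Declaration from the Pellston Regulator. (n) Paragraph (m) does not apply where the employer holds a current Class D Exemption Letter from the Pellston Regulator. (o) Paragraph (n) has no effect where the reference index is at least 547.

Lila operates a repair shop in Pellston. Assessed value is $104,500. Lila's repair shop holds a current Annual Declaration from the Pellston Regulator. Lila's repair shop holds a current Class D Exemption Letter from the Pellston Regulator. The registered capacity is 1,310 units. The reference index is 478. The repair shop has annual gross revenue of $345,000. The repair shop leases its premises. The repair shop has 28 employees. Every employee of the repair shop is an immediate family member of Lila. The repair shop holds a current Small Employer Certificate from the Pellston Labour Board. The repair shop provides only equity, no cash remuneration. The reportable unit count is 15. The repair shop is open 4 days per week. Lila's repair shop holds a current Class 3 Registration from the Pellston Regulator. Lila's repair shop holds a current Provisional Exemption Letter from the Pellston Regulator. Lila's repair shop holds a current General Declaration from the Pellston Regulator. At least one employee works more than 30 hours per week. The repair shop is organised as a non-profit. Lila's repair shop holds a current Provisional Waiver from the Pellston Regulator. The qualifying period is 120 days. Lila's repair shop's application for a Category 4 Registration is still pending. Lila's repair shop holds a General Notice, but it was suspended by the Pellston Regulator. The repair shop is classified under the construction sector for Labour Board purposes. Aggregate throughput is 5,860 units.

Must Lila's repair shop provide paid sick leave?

No — exception (d) applies; Lila's repair shop is not required to provide paid sick leave.

Exception (a) does not apply: the General Notice is not current.
Exception (b) fails — assessed value is $104,500, not below $97,500.
Exception (c) fails — the qualifying period is 120 days, not below 95 days.
Exception (d): every employee is an immediate family member; remuneration is equity-only; a current Annual Declaration is held — every condition holds. Applying paragraphs (i)–(o): (i) would limit (d) — a current Class 3 Registration is held — but (j) sets (i) aside: (j) operates against (i): the registered capacity is 1,310 units, below the 1,340 units limit. (k) would limit (j) — the repair shop is classified under the construction sector — but (l) sets (k) aside: (l) operates against (k): at least one employee exceeds 30 hours/week. (m) applies (a current General Declaration is held), but yields to (n): (n) is engaged — a current Class D Exemption Letter is held. (o), which would lift (n), is not engaged — the reference index is 478, short of 547. So (d) applies.
Exception (e) fails — the employer's headcount is 28, not under 23.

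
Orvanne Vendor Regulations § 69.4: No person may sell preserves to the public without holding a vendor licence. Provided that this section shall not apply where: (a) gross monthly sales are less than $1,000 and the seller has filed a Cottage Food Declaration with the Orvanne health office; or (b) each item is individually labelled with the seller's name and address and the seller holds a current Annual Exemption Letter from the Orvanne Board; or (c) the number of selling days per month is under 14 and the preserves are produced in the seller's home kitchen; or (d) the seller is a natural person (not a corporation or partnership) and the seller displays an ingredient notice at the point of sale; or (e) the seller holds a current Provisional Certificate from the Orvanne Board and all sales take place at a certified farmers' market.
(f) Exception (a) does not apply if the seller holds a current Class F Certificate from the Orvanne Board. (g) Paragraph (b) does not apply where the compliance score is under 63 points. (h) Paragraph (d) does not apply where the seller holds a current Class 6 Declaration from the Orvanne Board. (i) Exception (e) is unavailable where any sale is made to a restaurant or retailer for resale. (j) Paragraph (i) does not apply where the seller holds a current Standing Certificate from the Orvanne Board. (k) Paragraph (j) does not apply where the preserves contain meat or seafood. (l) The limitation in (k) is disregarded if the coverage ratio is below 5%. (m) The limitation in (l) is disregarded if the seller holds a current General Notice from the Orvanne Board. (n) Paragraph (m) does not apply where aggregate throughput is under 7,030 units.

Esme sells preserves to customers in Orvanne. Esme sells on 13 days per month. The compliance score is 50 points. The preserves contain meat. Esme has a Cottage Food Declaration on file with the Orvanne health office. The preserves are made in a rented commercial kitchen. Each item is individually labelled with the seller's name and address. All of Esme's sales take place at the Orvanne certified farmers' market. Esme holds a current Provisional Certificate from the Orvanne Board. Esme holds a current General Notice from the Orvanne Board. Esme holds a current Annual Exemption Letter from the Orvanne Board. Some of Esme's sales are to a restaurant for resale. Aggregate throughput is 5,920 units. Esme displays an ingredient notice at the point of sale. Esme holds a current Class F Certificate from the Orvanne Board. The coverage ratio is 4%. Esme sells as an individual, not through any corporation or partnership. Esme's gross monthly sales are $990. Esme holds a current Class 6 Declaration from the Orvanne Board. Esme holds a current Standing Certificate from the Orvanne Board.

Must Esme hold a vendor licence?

Exception (a)'s conditions are all satisfied: gross monthly sales are $990, less than the $1,000 limit; a Cottage Food Declaration is on file. Turning to paragraph (f): (f) is triggered — a current Class F Certificate is held. Exception (a) does not apply.
Exception (b)'s conditions are all satisfied: items are individually labelled; a current Annual Exemption Letter is held. But applying paragraph (g): (g) is engaged — the compliance score is 50 points, under the 63 points limit. Exception (b) does not apply.
Exception (c) does not apply: the preserves are made in a commercial kitchen, not a home kitchen.
Exception (d) is satisfied on its face — the seller is a natural person; an ingredient notice is displayed. But: (h) operates against (d): a current Class 6 Declaration is held. (d) is therefore removed.
Exception (e): a current Provisional Certificate is held; all sales are at a certified farmers' market — every condition holds. Considering the limiting provisions: (i) is triggered (some sales are to a restaurant for resale), but yields to (j): (j) operates against (i): a current Standing Certificate is held. (k) operates (the preserves contain meat), but is overridden by (l): (l) operates — the coverage ratio is 4%, below the 5% limit. (m) would limit (l) — a current General Notice is held — but (n) sets (m) aside: (n) operates against (m): aggregate throughput is 5,920 units, under the 7,030 units limit. Exception (e) stands.

No — exception (e) applies; Esme is not required to hold a vendor licence.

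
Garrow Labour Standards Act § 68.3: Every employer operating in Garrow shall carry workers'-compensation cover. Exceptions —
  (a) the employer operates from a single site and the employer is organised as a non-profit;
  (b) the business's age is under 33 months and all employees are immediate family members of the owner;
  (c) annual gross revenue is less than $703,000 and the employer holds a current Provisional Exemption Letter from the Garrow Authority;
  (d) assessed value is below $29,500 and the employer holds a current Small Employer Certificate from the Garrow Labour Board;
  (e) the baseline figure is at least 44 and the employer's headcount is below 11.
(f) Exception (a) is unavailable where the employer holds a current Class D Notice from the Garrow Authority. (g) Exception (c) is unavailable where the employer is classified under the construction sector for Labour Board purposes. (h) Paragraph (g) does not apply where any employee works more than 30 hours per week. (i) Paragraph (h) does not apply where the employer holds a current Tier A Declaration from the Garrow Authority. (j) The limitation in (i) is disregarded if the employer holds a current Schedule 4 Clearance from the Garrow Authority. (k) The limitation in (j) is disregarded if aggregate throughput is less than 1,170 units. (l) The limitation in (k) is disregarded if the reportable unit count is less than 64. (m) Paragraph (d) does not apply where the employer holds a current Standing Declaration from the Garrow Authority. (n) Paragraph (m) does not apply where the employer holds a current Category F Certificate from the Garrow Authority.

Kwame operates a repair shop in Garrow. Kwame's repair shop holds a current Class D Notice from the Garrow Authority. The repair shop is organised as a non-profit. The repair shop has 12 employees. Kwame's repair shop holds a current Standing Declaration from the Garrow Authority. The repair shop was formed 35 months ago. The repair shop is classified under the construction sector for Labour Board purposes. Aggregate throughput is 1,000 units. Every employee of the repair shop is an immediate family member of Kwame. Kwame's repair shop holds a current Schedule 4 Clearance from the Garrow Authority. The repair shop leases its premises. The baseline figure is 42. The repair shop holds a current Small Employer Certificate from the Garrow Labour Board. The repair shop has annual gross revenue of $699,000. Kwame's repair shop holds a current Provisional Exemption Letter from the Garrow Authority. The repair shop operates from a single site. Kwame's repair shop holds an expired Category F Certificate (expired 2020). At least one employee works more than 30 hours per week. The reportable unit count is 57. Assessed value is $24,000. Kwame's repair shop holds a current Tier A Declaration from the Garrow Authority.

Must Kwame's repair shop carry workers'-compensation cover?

Exception (a)'s conditions are all satisfied: the employer operates from a single site; the employer is a non-profit. However, paragraph (f) must be considered: (f) operates — a current Class D Notice is held. (a) is therefore removed.
Exception (b) fails — the business's age is 35 months, not under 33 months.
Exception (c): annual gross revenue is $699,000, less than the $703,000 limit; a current Provisional Exemption Letter is held — every condition holds. Applying paragraphs (g)–(l): (g) applies (the repair shop is classified under the construction sector), but yields to (h): (h) is triggered — at least one employee exceeds 30 hours/week. (i) would limit (h) — a current Tier A Declaration is held — but (j) sets (i) aside: (j) operates — a current Schedule 4 Clearance is held. (k) is engaged (aggregate throughput is 1,000 units, less than the 1,170 units limit), but yields to (l): (l) operates against (k): the reportable unit count is 57, less than the 64 limit. So (c) applies.
Exception (d): assessed value is $24,000, below the $29,500 limit; a current Small Employer Certificate is held — every condition holds. But: (m) is engaged — a current Standing Declaration is held. (n) is not triggered (no current Category F Certificate is held), so (m) stands. Exception (d) does not apply.
Exception (e) requires that the baseline figure is at least 44; but the baseline figure is 42, short of 44, so (e) is unavailable.

No — exception (c) applies; Kwame's repair shop is not required to carry workers'-compensation cover.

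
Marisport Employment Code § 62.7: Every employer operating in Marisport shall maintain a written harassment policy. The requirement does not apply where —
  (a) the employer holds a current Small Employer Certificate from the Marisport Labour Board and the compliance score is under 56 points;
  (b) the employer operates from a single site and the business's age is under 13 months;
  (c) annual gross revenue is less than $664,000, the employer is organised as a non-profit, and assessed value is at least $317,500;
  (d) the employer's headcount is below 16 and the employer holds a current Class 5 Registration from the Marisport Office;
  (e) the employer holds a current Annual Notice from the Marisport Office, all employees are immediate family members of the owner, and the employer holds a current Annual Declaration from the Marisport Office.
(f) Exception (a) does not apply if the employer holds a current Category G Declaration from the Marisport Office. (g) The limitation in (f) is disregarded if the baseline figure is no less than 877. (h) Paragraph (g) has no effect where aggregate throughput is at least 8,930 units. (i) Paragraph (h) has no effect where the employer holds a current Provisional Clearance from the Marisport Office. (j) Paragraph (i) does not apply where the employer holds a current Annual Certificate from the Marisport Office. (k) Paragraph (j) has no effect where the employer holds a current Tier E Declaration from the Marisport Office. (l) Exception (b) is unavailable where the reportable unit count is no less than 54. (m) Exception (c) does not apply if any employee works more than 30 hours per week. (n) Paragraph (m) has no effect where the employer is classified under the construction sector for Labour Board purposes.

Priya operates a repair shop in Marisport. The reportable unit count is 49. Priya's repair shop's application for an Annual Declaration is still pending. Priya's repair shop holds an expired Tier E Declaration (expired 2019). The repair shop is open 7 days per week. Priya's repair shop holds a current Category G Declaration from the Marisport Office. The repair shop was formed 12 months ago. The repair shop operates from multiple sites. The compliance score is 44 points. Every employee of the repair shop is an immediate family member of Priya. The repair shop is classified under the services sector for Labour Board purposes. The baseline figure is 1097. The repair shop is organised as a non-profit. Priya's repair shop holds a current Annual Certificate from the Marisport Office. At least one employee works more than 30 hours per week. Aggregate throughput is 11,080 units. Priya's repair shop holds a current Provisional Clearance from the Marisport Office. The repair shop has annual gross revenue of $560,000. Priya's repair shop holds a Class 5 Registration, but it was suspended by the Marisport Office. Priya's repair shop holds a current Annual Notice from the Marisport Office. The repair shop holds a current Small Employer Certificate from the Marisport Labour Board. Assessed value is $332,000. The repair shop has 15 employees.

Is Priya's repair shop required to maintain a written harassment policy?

Yes — Priya's repair shop must maintain a written harassment policy.

Exception (a): a current Small Employer Certificate is held; the compliance score is 44 points, under the 56 points limit — every condition holds. But applying paragraphs (f)–(k): (f) operates against (a): a current Category G Declaration is held. (g) operates (the baseline figure is 1,097, meeting the 877 threshold), but is overridden by (h): (h) applies — aggregate throughput is 11,080 units, meeting the 8,930 units threshold. (i) would limit (h) — a current Provisional Clearance is held — but (j) sets (i) aside: (j) applies — a current Annual Certificate is held. (k), which would lift (j), is not engaged — the Tier E Declaration is not current. (a) is therefore removed.
Exception (b) does not apply: the employer operates from multiple sites.
Exception (c)'s conditions are all satisfied: annual gross revenue is $560,000, less than the $664,000 limit; the employer is a non-profit; assessed value is $332,000, meeting the $317,500 threshold. Turning to paragraphs (m)–(n): (m) operates — at least one employee exceeds 30 hours/week. (n) is inapplicable (the repair shop is classified under the services sector), so (m) stands. Exception (c) does not apply.
Exception (d) fails — there is no Class 5 Registration in force.
Exception (e) does not apply: no current Annual Declaration is held.
No exception is made out. Priya's repair shop falls within the general rule.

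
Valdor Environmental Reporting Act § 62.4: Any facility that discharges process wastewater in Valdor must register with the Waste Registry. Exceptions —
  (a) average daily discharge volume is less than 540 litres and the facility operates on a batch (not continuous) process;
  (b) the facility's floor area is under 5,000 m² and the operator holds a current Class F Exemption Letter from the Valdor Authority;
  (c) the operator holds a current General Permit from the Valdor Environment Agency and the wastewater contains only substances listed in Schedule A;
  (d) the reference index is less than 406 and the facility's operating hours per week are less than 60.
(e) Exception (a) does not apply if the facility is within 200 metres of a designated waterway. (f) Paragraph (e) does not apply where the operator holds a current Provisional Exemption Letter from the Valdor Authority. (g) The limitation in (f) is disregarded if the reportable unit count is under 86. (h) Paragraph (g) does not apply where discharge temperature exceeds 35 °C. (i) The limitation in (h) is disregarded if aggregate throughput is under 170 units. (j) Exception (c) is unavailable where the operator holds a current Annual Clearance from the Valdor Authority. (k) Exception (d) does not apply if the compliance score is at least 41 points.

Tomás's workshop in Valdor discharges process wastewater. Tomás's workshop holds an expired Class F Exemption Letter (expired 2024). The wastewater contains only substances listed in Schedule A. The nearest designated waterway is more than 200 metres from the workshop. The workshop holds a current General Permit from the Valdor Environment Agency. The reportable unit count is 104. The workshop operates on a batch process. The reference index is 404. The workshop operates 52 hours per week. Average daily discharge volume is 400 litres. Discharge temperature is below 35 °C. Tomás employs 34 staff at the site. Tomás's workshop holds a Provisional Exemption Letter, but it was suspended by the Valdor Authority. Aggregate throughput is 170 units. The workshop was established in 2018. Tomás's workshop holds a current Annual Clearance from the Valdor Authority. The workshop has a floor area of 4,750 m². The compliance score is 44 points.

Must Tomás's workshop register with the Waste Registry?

Exception (a)'s conditions are all satisfied: average daily discharge volume is 400 litres, less than the 540 litres limit; the facility operates on a batch process. Applying paragraphs (e)–(i): (e) is inapplicable — the workshop is more than 200 m from any designated waterway. So (a) applies.
Exception (b) does not apply: there is no Class F Exemption Letter in force.
Exception (c): a current General Permit is held; the wastewater is Schedule-A-only — every condition holds. However, paragraph (j) must be considered: (j) operates against (c): a current Annual Clearance is held. (c) is therefore removed.
Exception (d): the reference index is 404, less than the 406 limit; the facility's operating hours per week are 52, less than the 60 limit — every condition holds. However, paragraph (k) must be considered: (k) is engaged — the compliance score is 44 points, meeting the 41 points threshold. So (d) is unavailable.

No — exception (a) applies; Tomás's workshop is not required to register with the Waste Registry.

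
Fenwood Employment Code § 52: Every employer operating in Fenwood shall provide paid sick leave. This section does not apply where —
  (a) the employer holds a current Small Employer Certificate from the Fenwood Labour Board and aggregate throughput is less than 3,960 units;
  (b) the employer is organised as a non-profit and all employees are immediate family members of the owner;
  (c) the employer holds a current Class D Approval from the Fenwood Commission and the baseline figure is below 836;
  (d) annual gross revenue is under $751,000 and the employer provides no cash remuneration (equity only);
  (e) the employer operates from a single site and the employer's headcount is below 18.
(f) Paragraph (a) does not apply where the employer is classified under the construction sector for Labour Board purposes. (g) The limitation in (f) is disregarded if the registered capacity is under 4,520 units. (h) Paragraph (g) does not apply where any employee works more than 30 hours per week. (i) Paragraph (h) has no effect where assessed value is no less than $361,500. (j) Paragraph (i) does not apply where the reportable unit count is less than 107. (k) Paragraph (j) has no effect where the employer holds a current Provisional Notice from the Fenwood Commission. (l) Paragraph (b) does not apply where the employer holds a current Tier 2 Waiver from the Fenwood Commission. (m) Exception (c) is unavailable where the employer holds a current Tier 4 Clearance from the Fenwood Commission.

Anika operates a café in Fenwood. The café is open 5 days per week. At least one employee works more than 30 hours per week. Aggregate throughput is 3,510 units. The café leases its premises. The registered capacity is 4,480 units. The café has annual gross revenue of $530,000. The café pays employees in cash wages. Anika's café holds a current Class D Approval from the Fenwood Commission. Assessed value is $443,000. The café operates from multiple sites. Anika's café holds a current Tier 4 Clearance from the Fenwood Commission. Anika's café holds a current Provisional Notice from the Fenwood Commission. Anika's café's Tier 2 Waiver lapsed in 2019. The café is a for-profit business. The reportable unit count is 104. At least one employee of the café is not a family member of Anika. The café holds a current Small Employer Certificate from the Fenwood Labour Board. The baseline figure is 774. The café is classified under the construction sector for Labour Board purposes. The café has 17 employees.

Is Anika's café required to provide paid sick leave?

Exception (a) is satisfied on its face — a current Small Employer Certificate is held; aggregate throughput is 3,510 units, less than the 3,960 units limit. Considering the limiting provisions: (f) would limit (a) — the café is classified under the construction sector — but (g) sets (f) aside: (g) operates against (f): the registered capacity is 4,480 units, under the 4,520 units limit. (h) would limit (g) — at least one employee exceeds 30 hours/week — but (i) sets (h) aside: (i) is engaged — assessed value is $443,000, meeting the $361,500 threshold. (j) would limit (i) — the reportable unit count is 104, less than the 107 limit — but (k) sets (j) aside: (k) applies — a current Provisional Notice is held. So (a) applies.
Exception (b) does not apply: the employer is for-profit.
Exception (c) is satisfied on its face — a current Class D Approval is held; the baseline figure is 774, below the 836 limit. But: (m) applies — a current Tier 4 Clearance is held. So (c) is unavailable.
Exception (d) requires that the employer provides no cash remuneration (equity only); but employees are paid cash wages, so (d) is unavailable.
Exception (e) does not apply: the employer operates from multiple sites.

No — exception (a) applies; Anika's café is not required to provide paid sick leave.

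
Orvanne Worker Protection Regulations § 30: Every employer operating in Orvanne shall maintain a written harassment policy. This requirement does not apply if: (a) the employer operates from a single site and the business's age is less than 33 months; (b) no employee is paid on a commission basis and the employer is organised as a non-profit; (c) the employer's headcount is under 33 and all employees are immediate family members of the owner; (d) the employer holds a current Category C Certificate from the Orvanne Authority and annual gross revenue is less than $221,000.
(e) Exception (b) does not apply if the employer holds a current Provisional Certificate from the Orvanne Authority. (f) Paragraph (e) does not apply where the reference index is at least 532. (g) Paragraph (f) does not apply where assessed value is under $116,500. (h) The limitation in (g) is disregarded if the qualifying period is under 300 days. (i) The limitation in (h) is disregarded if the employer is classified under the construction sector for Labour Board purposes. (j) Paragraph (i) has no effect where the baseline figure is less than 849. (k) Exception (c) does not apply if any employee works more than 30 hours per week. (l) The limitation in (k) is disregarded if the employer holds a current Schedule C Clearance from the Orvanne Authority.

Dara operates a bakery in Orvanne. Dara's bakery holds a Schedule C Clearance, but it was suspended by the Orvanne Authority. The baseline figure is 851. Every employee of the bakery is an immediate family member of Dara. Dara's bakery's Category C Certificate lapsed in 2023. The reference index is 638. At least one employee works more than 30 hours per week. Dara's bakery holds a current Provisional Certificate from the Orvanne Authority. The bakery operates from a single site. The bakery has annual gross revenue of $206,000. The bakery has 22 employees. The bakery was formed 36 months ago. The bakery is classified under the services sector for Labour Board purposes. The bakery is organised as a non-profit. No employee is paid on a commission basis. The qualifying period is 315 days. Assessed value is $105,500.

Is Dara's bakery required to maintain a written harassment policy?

Yes — Dara's bakery must maintain a written harassment policy.

Exception (a) requires that the business's age is less than 33 months; but the business's age is 36 months, not less than 33 months, so (a) is unavailable.
All of (b)'s requirements are met (no employee is paid on commission; the employer is a non-profit). However, paragraphs (e)–(j) must be considered: (e) is triggered — a current Provisional Certificate is held. (f) is engaged (the reference index is 638, meeting the 532 threshold), but is itself disapplied by (g): (g) operates against (f): assessed value is $105,500, under the $116,500 limit. (h) does not operate here (the qualifying period is 315 days, not under 300 days), so (g) stands. (b) is therefore removed.
Exception (c) is satisfied on its face — the employer's headcount is 22, under the 33 limit; every employee is an immediate family member. Turning to paragraphs (k)–(l): (k) operates against (c): at least one employee exceeds 30 hours/week. (l) does not operate here (the Schedule C Clearance is not current), so (k) stands. Exception (c) does not apply.
Exception (d) does not apply: no current Category C Certificate is held.
No exception is made out. Dara's bakery falls within the general rule.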